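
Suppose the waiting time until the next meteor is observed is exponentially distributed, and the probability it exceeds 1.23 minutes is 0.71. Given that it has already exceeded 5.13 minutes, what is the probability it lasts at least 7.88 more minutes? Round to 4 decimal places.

From e^(−λ·1.23) = 0.71, λ = −ln(0.71)/1.23 = 0.278447.
Memoryless: P(X > 5.13+7.88 | X > 5.13) = P(X > 7.88) = e^(−0.278447·7.88) ≈ 0.1115.

0.1115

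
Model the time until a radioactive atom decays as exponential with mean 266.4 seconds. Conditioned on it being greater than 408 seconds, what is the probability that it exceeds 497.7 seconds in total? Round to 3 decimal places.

0.714

The rate is λ = 1/266.4 = 0.00375375 per second.
The exponential is memoryless, so the remaining time is again Exp(λ): the condition X > 408 is irrelevant.
P(X > 89.7) = e^(−0.33671) ≈ 0.714.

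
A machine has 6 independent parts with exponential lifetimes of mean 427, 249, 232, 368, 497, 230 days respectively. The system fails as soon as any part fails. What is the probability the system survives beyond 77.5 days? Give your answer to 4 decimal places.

0.2165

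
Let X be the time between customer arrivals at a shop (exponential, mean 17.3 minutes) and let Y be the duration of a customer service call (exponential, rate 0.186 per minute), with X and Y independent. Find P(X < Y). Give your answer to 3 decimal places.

λ_1 = 1/17.3 = 0.0578035, λ_2 = 0.186.
For independent exponentials, P(X < Y) = λ_1/(λ_1+λ_2) = 0.0578035/0.243803 ≈ 0.237.

0.237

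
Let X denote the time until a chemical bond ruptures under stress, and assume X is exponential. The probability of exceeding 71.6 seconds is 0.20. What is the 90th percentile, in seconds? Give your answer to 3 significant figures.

102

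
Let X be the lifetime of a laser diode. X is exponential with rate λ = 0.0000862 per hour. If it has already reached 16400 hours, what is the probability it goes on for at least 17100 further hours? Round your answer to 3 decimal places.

0.229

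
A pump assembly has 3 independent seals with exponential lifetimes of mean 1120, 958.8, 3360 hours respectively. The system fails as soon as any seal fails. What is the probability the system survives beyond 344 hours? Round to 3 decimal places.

The first failure time is exponential with rate Σλ_i = 1/1120 + 1/958.8 + 1/3360 = 0.00223345 per hour.
P(min > 344) = e^(−0.00223345·344) = e^(−0.76831) ≈ 0.464.

0.464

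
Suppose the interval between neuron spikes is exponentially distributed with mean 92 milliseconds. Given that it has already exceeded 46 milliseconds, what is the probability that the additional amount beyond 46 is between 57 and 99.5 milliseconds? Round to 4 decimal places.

0.1991

The rate is λ = 1/92 = 0.0108696 per millisecond.
Memoryless: the residual past 46 is again Exp(λ).
P(57 < residual < 99.5) = e^(−λ·57) − e^(−λ·99.5) = 0.53818 − 0.33908 ≈ 0.1991.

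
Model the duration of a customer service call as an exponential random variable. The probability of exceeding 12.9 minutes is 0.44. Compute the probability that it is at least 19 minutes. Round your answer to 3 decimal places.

e^(−λ·12.9) = 0.44 ⇒ λ = −ln(0.44)/12.9 = 0.0636419.
P(X > 19) = e^(−0.0636419·19) = e^(−1.2092) ≈ 0.298.

0.298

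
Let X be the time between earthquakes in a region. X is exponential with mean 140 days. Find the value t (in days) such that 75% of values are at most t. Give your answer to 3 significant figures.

The rate is λ = 1/140 = 0.00714286 per day.
Set 1 − e^(−λt) = 0.75, so t = −ln(0.25)/λ = 1.3863/0.00714286 ≈ 194.081 days.

194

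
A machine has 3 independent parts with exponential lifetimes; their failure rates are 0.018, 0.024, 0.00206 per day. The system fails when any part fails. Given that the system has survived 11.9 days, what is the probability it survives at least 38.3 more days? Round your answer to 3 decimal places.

0.185

Time to first failure ~ Exp(Σλ) with Σλ = 0.04406.
By memorylessness, P(T > 11.9+38.3 | T > 11.9) = P(T > 38.3) = e^(−0.04406·38.3) ≈ 0.185.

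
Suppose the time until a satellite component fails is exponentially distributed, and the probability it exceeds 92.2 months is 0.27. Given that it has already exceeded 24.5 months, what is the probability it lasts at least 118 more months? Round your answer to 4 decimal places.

From e^(−λ·92.2) = 0.27, λ = −ln(0.27)/92.2 = 0.014201.
Memoryless: P(X > 24.5+118 | X > 24.5) = P(X > 118) = e^(−0.014201·118) ≈ 0.1872.

0.1872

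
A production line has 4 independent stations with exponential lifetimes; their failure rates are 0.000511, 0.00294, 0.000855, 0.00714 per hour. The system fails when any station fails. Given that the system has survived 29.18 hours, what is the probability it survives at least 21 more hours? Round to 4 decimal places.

0.7863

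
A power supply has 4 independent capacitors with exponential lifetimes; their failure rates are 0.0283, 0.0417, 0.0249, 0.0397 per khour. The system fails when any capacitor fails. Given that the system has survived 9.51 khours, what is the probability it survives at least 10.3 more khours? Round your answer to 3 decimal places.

Time to first failure ~ Exp(Σλ) with Σλ = 0.1346.
By memorylessness, P(T > 9.51+10.3 | T > 9.51) = P(T > 10.3) = e^(−0.1346·10.3) ≈ 0.250.

0.250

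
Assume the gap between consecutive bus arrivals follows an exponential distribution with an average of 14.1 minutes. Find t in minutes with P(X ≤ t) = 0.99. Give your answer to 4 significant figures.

64.93

The rate is λ = 1/14.1 = 0.070922 per minute.
Set 1 − e^(−λt) = 0.99, so t = −ln(0.01)/λ = 4.6052/0.070922 ≈ 64.9329 minutes.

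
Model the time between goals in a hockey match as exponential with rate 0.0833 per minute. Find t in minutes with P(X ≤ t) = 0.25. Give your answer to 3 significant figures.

Set 1 − e^(−λt) = 0.25, so t = −ln(0.75)/λ = 0.28768/0.0833 ≈ 3.45357 minutes.

3.45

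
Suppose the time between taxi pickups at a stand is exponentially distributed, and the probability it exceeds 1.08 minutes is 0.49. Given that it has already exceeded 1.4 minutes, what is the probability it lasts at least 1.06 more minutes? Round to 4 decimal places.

0.4965

From e^(−λ·1.08) = 0.49, λ = −ln(0.49)/1.08 = 0.660509.
Memoryless: P(X > 1.4+1.06 | X > 1.4) = P(X > 1.06) = e^(−0.660509·1.06) ≈ 0.4965.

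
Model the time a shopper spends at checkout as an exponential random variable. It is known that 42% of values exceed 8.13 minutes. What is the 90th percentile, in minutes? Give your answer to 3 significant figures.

21.6

e^(−λ·8.13) = 0.42 ⇒ λ = −ln(0.42)/8.13 = 0.106704.
90th percentile: 1 − e^(−λt) = 0.9, t = −ln(0.1)/λ = 21.5793 minutes.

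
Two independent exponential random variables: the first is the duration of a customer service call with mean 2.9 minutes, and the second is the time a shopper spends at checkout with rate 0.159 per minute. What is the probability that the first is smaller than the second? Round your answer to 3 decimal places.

λ_1 = 1/2.9 = 0.344828, λ_2 = 0.159.
For independent exponentials, P(the first < the second) = λ_1/(λ_1+λ_2) = 0.344828/0.503828 ≈ 0.684.

0.684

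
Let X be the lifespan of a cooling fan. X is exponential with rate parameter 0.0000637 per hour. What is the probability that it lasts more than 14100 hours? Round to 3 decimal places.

0.407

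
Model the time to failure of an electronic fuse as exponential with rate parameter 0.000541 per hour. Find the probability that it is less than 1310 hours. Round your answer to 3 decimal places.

P(X ≤ 1310) = 1 − e^(−λ·1310) = 1 − e^(−0.70871) ≈ 0.508.

0.508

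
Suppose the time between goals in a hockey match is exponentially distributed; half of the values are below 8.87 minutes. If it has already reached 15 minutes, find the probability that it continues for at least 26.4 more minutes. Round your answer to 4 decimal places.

0.1271

For an exponential, median = ln(2)/λ, so λ = ln 2 / 8.87 = 0.0781451 per minute.
By the memoryless property, P(X > 15+26.4 | X > 15) = P(X > 26.4).
P(X > 26.4) = e^(−2.063) ≈ 0.1271.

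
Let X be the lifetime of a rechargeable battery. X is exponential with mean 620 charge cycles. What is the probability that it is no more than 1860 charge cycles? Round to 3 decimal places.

0.950

The rate is λ = 1/620 = 0.0016129 per charge cycle.
P(X ≤ 1860) = 1 − e^(−λ·1860) = 1 − e^(−3) ≈ 0.950.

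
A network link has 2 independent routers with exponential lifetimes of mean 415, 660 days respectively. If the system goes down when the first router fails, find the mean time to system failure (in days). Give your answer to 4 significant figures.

The first failure time is exponential with rate Σλ_i = 1/415 + 1/660 = 0.00392479 per day.
E[min] = 1/Σλ = 1/0.00392479 = 254.791 days.

254.8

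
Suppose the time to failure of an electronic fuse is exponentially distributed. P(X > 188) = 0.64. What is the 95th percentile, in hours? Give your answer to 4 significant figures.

1262

e^(−λ·188) = 0.64 ⇒ λ = −ln(0.64)/188 = 0.00237387.
95th percentile: 1 − e^(−λt) = 0.95, t = −ln(0.05)/λ = 1261.96 hours.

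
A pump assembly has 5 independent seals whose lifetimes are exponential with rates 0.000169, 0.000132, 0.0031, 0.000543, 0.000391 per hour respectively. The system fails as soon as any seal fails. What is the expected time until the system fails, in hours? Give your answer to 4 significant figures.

The time to first failure is exponential with rate Σλ = 0.000169 + 0.000132 + 0.0031 + 0.000543 + 0.000391 = 0.004335.
E[min] = 1/Σλ = 1/0.004335 = 230.681 hours.

230.7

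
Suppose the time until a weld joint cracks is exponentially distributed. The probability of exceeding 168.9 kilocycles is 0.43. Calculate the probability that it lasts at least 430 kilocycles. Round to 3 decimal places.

0.117

e^(−λ·168.9) = 0.43 ⇒ λ = −ln(0.43)/168.9 = 0.00499686.
P(X > 430) = e^(−0.00499686·430) = e^(−2.1487) ≈ 0.117.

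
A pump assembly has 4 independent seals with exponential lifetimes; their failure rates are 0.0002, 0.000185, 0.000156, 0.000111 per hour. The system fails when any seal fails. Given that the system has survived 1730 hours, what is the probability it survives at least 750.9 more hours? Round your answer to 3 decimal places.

0.613

Time to first failure ~ Exp(Σλ) with Σλ = 0.000652.
By memorylessness, P(T > 1730+750.9 | T > 1730) = P(T > 750.9) = e^(−0.000652·750.9) ≈ 0.613.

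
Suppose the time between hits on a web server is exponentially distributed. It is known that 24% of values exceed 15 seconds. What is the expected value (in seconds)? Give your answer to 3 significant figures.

10.5

e^(−λ·15) = 0.24 ⇒ λ = −ln(0.24)/15 = 0.0951411.
Mean = 1/λ = 10.5107 seconds.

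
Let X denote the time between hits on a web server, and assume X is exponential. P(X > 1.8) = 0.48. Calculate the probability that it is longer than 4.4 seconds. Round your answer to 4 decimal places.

0.1663

e^(−λ·1.8) = 0.48 ⇒ λ = −ln(0.48)/1.8 = 0.407761.
P(X > 4.4) = e^(−0.407761·4.4) = e^(−1.7941) ≈ 0.1663.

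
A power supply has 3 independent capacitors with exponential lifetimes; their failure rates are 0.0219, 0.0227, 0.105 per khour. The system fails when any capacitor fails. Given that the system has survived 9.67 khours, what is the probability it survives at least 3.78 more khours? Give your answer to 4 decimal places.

0.5681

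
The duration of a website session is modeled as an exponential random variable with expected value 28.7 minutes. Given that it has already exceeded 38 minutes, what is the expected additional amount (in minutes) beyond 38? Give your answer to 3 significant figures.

28.7

The rate is λ = 1/28.7 = 0.0348432 per minute.
By memorylessness, the remaining amount past any threshold is again Exp(λ) with mean 1/λ = 28.7 minutes.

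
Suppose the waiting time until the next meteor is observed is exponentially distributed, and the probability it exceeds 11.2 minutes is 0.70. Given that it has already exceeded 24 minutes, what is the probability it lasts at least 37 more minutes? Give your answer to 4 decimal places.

0.3078

From e^(−λ·11.2) = 0.70, λ = −ln(0.70)/11.2 = 0.031846.
Memoryless: P(X > 24+37 | X > 24) = P(X > 37) = e^(−0.031846·37) ≈ 0.3078.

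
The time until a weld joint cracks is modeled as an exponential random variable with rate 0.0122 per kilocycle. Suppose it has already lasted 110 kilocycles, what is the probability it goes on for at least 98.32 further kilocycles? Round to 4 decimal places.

0.3013

The exponential is memoryless, so the remaining time is again Exp(λ): the condition X > 110 is irrelevant.
P(X > 98.32) = e^(−1.1995) ≈ 0.3013.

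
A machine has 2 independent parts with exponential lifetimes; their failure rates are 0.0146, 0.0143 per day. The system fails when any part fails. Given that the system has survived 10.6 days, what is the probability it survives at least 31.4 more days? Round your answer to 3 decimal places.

0.404

Time to first failure ~ Exp(Σλ) with Σλ = 0.0289.
By memorylessness, P(T > 10.6+31.4 | T > 10.6) = P(T > 31.4) = e^(−0.0289·31.4) ≈ 0.404.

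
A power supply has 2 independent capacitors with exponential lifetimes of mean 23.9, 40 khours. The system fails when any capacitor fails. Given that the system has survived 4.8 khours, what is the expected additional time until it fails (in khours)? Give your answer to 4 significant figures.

14.96

First-failure rate Σλ = 1/23.9 + 1/40 = 0.066841.
By memorylessness the expected residual is 1/Σλ = 14.9609 khours, regardless of the 4.8 already elapsed.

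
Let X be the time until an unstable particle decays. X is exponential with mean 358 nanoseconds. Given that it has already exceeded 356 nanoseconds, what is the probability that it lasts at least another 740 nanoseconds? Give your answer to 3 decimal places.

The rate is λ = 1/358 = 0.0027933 per nanosecond.
P(X > s+t | X > s) = e^(−λ(s+t))/e^(−λs) = e^(−λt), independent of s = 356.
P(X > 740) = e^(−2.067) ≈ 0.127.

0.127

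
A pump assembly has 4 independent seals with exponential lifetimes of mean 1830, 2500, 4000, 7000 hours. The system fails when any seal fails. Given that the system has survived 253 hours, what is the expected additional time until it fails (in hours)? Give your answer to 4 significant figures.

746.7

First-failure rate Σλ = 1/1830 + 1/2500 + 1/4000 + 1/7000 = 0.00133931.
By memorylessness the expected residual is 1/Σλ = 746.656 hours, regardless of the 253 already elapsed.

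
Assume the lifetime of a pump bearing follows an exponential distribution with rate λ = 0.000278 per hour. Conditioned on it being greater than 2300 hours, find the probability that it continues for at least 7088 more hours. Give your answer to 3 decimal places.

By the memoryless property, P(X > 2300+7088 | X > 2300) = P(X > 7088).
P(X > 7088) = e^(−1.9705) ≈ 0.139.

0.139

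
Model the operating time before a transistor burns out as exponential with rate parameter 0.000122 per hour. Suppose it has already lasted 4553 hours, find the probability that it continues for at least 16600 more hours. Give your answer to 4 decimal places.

P(X > s+t | X > s) = e^(−λ(s+t))/e^(−λs) = e^(−λt), independent of s = 4553.
P(X > 16600) = e^(−2.0252) ≈ 0.1320.

0.1320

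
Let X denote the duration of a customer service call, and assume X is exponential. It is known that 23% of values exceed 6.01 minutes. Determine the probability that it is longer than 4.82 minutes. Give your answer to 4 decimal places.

e^(−λ·6.01) = 0.23 ⇒ λ = −ln(0.23)/6.01 = 0.244538.
P(X > 4.82) = e^(−0.244538·4.82) = e^(−1.1787) ≈ 0.3077.

0.3077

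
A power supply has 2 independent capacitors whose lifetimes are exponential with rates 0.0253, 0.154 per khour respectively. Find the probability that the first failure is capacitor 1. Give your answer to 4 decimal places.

0.1411

The time to first failure is exponential with rate Σλ = 0.0253 + 0.154 = 0.1793.
P(capacitor 1 first) = λ_1/Σλ = 0.0253/0.1793 ≈ 0.1411.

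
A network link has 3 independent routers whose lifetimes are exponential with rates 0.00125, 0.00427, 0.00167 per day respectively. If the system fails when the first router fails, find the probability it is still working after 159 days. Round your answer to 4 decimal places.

0.3188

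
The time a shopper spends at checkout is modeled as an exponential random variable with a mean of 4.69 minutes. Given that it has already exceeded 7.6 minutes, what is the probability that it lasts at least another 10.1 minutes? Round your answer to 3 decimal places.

0.116

The rate is λ = 1/4.69 = 0.21322 per minute.
P(X > s+t | X > s) = e^(−λ(s+t))/e^(−λs) = e^(−λt), independent of s = 7.6.
P(X > 10.1) = e^(−2.1535) ≈ 0.116.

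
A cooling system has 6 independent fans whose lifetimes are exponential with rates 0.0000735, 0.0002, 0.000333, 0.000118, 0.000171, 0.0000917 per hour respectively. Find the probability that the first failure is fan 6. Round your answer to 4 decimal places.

0.0929

The time to first failure is exponential with rate Σλ = 0.0000735 + 0.0002 + 0.000333 + 0.000118 + 0.000171 + 0.0000917 = 0.0009872.
P(fan 6 first) = λ_6/Σλ = 0.0000917/0.0009872 ≈ 0.0929.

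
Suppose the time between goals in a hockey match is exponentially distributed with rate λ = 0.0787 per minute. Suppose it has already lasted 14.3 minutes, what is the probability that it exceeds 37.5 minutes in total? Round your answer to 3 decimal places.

0.161

By the memoryless property, P(X > 14.3+23.2 | X > 14.3) = P(X > 23.2).
P(X > 23.2) = e^(−1.8258) ≈ 0.161.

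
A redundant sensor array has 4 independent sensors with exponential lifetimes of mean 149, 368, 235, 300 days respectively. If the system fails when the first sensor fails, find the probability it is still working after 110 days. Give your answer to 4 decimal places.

0.1538

The first failure time is exponential with rate Σλ_i = 1/149 + 1/368 + 1/235 + 1/300 = 0.0170175 per day.
P(min > 110) = e^(−0.0170175·110) = e^(−1.8719) ≈ 0.1538.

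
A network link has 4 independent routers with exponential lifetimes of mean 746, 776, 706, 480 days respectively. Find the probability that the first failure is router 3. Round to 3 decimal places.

Rates: λ_i = 1/mean_i → 0.00134048, 0.00128866, 0.00141643, 0.00208333; Σλ = 0.00612891.
P(router 3 first) = λ_3/Σλ = 0.00141643/0.00612891 ≈ 0.231.

0.231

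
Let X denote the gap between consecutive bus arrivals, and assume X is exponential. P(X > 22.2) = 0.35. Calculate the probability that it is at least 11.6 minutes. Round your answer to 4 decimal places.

0.5778

e^(−λ·22.2) = 0.35 ⇒ λ = −ln(0.35)/22.2 = 0.0472893.
P(X > 11.6) = e^(−0.0472893·11.6) = e^(−0.54856) ≈ 0.5778.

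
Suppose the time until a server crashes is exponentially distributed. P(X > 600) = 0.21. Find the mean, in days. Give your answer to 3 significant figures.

384

e^(−λ·600) = 0.21 ⇒ λ = −ln(0.21)/600 = 0.00260108.
Mean = 1/λ = 384.456 days.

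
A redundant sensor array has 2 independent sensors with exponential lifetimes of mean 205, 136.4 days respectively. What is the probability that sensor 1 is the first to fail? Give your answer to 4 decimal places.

0.3995

Rates: λ_i = 1/mean_i → 0.00487805, 0.00733138; Σλ = 0.0122094.
P(sensor 1 first) = λ_1/Σλ = 0.00487805/0.0122094 ≈ 0.3995.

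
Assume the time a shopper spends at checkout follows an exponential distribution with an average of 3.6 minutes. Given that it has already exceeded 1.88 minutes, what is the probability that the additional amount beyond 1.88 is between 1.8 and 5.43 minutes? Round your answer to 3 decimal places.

0.385

The rate is λ = 1/3.6 = 0.277778 per minute.
Memoryless: the residual past 1.88 is again Exp(λ).
P(1.8 < residual < 5.43) = e^(−λ·1.8) − e^(−λ·5.43) = 0.60653 − 0.22128 ≈ 0.385.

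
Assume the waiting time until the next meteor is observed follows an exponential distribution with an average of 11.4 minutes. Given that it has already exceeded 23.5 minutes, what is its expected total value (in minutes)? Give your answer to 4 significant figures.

The rate is λ = 1/11.4 = 0.0877193 per minute.
By memorylessness, E[X | X > 23.5] = 23.5 + 1/λ = 23.5 + 11.4 = 34.9 minutes.

34.90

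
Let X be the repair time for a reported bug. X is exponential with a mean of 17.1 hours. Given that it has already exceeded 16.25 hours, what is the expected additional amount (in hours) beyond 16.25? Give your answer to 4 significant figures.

The rate is λ = 1/17.1 = 0.0584795 per hour.
By memorylessness, the remaining amount past any threshold is again Exp(λ) with mean 1/λ = 17.1 hours.

17.10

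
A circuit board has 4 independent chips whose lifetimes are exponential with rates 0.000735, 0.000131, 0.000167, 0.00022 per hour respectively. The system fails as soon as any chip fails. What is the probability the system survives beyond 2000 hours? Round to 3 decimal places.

0.082

The time to first failure is exponential with rate Σλ = 0.000735 + 0.000131 + 0.000167 + 0.00022 = 0.001253.
P(min > 2000) = e^(−0.001253·2000) = e^(−2.506) ≈ 0.082.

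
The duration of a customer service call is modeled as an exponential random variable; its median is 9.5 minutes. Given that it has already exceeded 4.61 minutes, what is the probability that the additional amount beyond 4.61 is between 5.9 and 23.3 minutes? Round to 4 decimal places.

For an exponential, median = ln(2)/λ, so λ = ln 2 / 9.5 = 0.0729629 per minute.
Memoryless: the residual past 4.61 is again Exp(λ).
P(5.9 < residual < 23.3) = e^(−λ·5.9) − e^(−λ·23.3) = 0.65020 − 0.18268 ≈ 0.4675.

0.4675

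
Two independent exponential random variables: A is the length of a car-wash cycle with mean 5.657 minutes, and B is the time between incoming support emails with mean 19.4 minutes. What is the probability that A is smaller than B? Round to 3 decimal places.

0.774

λ_1 = 1/5.657 = 0.176772, λ_2 = 1/19.4 = 0.0515464.
For independent exponentials, P(A < B) = λ_1/(λ_1+λ_2) = 0.176772/0.228319 ≈ 0.774.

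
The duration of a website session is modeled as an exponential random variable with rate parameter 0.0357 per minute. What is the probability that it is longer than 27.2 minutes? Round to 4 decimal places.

P(X > 27.2) = e^(−λ·27.2) = e^(−0.97104) ≈ 0.3787.

0.3787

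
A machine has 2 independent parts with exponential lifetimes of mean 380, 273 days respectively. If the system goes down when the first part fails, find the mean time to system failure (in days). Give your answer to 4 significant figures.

158.9

The first failure time is exponential with rate Σλ_i = 1/380 + 1/273 = 0.00629458 per day.
E[min] = 1/Σλ = 1/0.00629458 = 158.867 days.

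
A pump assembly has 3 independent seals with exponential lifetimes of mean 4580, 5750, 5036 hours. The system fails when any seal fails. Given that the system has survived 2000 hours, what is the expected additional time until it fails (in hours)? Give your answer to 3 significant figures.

1690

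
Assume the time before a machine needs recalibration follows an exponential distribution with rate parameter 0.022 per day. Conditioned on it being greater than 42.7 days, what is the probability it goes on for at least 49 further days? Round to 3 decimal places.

0.340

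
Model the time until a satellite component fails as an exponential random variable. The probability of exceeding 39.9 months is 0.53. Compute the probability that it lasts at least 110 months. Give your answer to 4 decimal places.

e^(−λ·39.9) = 0.53 ⇒ λ = −ln(0.53)/39.9 = 0.0159117.
P(X > 110) = e^(−0.0159117·110) = e^(−1.7503) ≈ 0.1737.

0.1737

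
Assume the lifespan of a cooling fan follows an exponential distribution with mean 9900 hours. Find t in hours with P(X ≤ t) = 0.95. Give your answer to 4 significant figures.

The rate is λ = 1/9900 = 0.00010101 per hour.
Set 1 − e^(−λt) = 0.95, so t = −ln(0.05)/λ = 2.9957/0.00010101 ≈ 29657.7 hours.

29660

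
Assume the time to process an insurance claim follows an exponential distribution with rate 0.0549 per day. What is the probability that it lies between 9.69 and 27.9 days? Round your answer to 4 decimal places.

0.3713

P(9.69 < X < 27.9) = e^(−λ·9.69) − e^(−λ·27.9) = 0.58744 − 0.21617 ≈ 0.3713.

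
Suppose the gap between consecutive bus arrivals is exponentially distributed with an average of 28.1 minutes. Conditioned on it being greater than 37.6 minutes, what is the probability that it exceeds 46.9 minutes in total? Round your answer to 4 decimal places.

The rate is λ = 1/28.1 = 0.0355872 per minute.
By the memoryless property, P(X > 37.6+9.3 | X > 37.6) = P(X > 9.3).
P(X > 9.3) = e^(−0.33096) ≈ 0.7182.

0.7182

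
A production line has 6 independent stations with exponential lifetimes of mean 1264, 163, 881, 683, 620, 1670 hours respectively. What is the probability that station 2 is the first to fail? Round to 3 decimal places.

Rates: λ_i = 1/mean_i → 0.000791139, 0.00613497, 0.00113507, 0.00146413, 0.0016129, 0.000598802; Σλ = 0.011737.
P(station 2 first) = λ_2/Σλ = 0.00613497/0.011737 ≈ 0.523.

0.523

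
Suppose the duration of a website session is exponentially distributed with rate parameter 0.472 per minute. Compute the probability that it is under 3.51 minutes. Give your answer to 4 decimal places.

P(X ≤ 3.51) = 1 − e^(−λ·3.51) = 1 − e^(−1.6567) ≈ 0.8092.

0.8092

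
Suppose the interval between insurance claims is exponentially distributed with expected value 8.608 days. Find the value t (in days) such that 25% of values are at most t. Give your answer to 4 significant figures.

2.476

The rate is λ = 1/8.608 = 0.116171 per day.
Set 1 − e^(−λt) = 0.25, so t = −ln(0.75)/λ = 0.28768/0.116171 ≈ 2.47637 days.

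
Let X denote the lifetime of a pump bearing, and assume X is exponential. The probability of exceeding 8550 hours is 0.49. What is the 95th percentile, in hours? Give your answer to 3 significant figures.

e^(−λ·8550) = 0.49 ⇒ λ = −ln(0.49)/8550 = 0.0000834327.
95th percentile: 1 − e^(−λt) = 0.95, t = −ln(0.05)/λ = 35906 hours.

35900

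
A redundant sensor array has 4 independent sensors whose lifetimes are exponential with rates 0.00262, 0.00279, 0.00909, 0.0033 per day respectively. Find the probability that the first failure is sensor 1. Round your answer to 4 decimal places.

0.1472

The time to first failure is exponential with rate Σλ = 0.00262 + 0.00279 + 0.00909 + 0.0033 = 0.0178.
P(sensor 1 first) = λ_1/Σλ = 0.00262/0.0178 ≈ 0.1472.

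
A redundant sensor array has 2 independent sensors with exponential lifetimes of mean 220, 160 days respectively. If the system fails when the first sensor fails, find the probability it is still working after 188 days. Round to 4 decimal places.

The first failure time is exponential with rate Σλ_i = 1/220 + 1/160 = 0.0107955 per day.
P(min > 188) = e^(−0.0107955·188) = e^(−2.0295) ≈ 0.1314.

0.1314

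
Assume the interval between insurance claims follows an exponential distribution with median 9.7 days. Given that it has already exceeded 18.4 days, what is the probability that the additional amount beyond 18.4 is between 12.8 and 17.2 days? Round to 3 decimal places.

For an exponential, median = ln(2)/λ, so λ = ln 2 / 9.7 = 0.0714585 per day.
Memoryless: the residual past 18.4 is again Exp(λ).
P(12.8 < residual < 17.2) = e^(−λ·12.8) − e^(−λ·17.2) = 0.40065 − 0.29256 ≈ 0.108.

0.108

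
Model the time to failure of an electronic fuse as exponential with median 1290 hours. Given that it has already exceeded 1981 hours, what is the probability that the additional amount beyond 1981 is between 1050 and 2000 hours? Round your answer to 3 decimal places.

For an exponential, median = ln(2)/λ, so λ = ln 2 / 1290 = 0.000537323 per hour.
Memoryless: the residual past 1981 is again Exp(λ).
P(1050 < residual < 2000) = e^(−λ·1050) − e^(−λ·2000) = 0.56882 − 0.34142 ≈ 0.227.

0.227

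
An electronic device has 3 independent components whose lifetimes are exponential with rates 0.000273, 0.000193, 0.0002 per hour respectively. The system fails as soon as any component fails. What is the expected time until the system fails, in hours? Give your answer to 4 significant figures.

The time to first failure is exponential with rate Σλ = 0.000273 + 0.000193 + 0.0002 = 0.000666.
E[min] = 1/Σλ = 1/0.000666 = 1501.5 hours.

1502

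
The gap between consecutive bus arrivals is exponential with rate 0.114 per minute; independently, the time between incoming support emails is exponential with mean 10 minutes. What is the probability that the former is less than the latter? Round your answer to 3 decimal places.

0.533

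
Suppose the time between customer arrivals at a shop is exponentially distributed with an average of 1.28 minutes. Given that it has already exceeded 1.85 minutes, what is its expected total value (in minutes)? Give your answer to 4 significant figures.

3.130

The rate is λ = 1/1.28 = 0.78125 per minute.
By memorylessness, E[X | X > 1.85] = 1.85 + 1/λ = 1.85 + 1.28 = 3.13 minutes.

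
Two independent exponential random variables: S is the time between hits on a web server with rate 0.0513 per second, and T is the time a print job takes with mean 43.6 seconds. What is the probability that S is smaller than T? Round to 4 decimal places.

λ_1 = 0.0513, λ_2 = 1/43.6 = 0.0229358.
For independent exponentials, P(S < T) = λ_1/(λ_1+λ_2) = 0.0513/0.0742358 ≈ 0.6910.

0.6910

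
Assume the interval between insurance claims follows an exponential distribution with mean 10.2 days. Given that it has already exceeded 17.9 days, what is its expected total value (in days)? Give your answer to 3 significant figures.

28.1

The rate is λ = 1/10.2 = 0.0980392 per day.
By memorylessness, E[X | X > 17.9] = 17.9 + 1/λ = 17.9 + 10.2 = 28.1 days.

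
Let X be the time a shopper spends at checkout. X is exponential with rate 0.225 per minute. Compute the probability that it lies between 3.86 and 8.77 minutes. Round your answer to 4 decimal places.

P(3.86 < X < 8.77) = e^(−λ·3.86) − e^(−λ·8.77) = 0.41958 − 0.13900 ≈ 0.2806.

0.2806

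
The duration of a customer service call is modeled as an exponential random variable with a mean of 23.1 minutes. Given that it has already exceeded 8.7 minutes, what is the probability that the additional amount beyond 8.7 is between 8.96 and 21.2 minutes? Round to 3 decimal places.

0.279

The rate is λ = 1/23.1 = 0.04329 per minute.
Memoryless: the residual past 8.7 is again Exp(λ).
P(8.96 < residual < 21.2) = e^(−λ·8.96) − e^(−λ·21.2) = 0.67849 − 0.39942 ≈ 0.279.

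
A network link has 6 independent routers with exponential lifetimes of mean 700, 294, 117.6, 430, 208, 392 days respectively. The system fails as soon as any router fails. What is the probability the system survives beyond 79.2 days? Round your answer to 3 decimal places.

0.162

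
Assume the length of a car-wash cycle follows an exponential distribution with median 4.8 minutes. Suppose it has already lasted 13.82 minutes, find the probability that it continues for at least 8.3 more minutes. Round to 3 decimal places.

0.302

For an exponential, median = ln(2)/λ, so λ = ln 2 / 4.8 = 0.144406 per minute.
By the memoryless property, P(X > 13.82+8.3 | X > 13.82) = P(X > 8.3).
P(X > 8.3) = e^(−1.1986) ≈ 0.302.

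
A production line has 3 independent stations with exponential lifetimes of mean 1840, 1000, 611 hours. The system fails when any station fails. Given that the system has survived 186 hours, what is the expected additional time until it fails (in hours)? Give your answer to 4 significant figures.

First-failure rate Σλ = 1/1840 + 1/1000 + 1/611 = 0.00318014.
By memorylessness the expected residual is 1/Σλ = 314.452 hours, regardless of the 186 already elapsed.

314.5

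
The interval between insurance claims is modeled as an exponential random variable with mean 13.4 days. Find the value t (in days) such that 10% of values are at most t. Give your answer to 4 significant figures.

1.412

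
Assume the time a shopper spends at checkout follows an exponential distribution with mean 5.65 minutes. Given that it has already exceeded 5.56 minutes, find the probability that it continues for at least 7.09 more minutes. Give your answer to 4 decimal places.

0.2851

The rate is λ = 1/5.65 = 0.176991 per minute.
The exponential is memoryless, so the remaining time is again Exp(λ): the condition X > 5.56 is irrelevant.
P(X > 7.09) = e^(−1.2549) ≈ 0.2851.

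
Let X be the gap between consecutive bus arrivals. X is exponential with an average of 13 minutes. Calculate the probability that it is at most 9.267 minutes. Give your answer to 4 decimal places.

The rate is λ = 1/13 = 0.0769231 per minute.
P(X ≤ 9.267) = 1 − e^(−λ·9.267) = 1 − e^(−0.71285) ≈ 0.5098.

0.5098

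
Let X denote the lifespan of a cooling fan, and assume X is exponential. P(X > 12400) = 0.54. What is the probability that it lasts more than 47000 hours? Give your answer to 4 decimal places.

e^(−λ·12400) = 0.54 ⇒ λ = −ln(0.54)/12400 = 0.0000496924.
P(X > 47000) = e^(−0.0000496924·47000) = e^(−2.3355) ≈ 0.0968.

0.0968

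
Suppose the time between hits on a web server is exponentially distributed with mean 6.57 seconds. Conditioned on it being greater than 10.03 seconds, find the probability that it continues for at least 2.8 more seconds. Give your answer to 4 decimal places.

0.6530

The rate is λ = 1/6.57 = 0.152207 per second.
The exponential is memoryless, so the remaining time is again Exp(λ): the condition X > 10.03 is irrelevant.
P(X > 2.8) = e^(−0.42618) ≈ 0.6530.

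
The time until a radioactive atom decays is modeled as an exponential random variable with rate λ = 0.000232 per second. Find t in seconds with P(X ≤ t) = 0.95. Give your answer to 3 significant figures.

12900

Set 1 − e^(−λt) = 0.95, so t = −ln(0.05)/λ = 2.9957/0.000232 ≈ 12912.6 seconds.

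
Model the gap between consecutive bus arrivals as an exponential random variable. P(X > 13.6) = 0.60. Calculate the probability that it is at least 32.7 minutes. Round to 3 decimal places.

0.293

e^(−λ·13.6) = 0.60 ⇒ λ = −ln(0.60)/13.6 = 0.0375607.
P(X > 32.7) = e^(−0.0375607·32.7) = e^(−1.2282) ≈ 0.293.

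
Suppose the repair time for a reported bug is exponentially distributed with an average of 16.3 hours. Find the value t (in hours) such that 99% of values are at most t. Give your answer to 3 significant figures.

75.1

The rate is λ = 1/16.3 = 0.0613497 per hour.
Set 1 − e^(−λt) = 0.99, so t = −ln(0.01)/λ = 4.6052/0.0613497 ≈ 75.0643 hours.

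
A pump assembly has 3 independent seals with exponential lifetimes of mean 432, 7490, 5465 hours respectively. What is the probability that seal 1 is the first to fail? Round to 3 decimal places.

Rates: λ_i = 1/mean_i → 0.00231481, 0.000133511, 0.000182983; Σλ = 0.00263131.
P(seal 1 first) = λ_1/Σλ = 0.00231481/0.00263131 ≈ 0.880.

0.880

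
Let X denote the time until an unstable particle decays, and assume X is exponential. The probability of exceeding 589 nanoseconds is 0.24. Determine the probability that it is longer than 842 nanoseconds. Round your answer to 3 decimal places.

0.130

e^(−λ·589) = 0.24 ⇒ λ = −ln(0.24)/589 = 0.00242295.
P(X > 842) = e^(−0.00242295·842) = e^(−2.0401) ≈ 0.130.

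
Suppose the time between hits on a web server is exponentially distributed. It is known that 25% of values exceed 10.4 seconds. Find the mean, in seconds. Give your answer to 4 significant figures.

7.502

e^(−λ·10.4) = 0.25 ⇒ λ = −ln(0.25)/10.4 = 0.133298.
Mean = 1/λ = 7.50201 seconds.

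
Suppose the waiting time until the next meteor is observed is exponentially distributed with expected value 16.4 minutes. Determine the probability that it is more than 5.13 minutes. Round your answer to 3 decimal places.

The rate is λ = 1/16.4 = 0.0609756 per minute.
P(X > 5.13) = e^(−λ·5.13) = e^(−0.3128) ≈ 0.731.

0.731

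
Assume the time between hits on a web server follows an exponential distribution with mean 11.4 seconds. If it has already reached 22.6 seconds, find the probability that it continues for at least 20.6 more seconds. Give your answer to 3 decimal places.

The rate is λ = 1/11.4 = 0.0877193 per second.
The exponential is memoryless, so the remaining time is again Exp(λ): the condition X > 22.6 is irrelevant.
P(X > 20.6) = e^(−1.807) ≈ 0.164.

0.164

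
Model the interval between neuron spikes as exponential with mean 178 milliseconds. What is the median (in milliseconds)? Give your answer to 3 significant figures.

The rate is λ = 1/178 = 0.00561798 per millisecond.
Set 1 − e^(−λt) = 0.5, so t = −ln(0.5)/λ = 0.69315/0.00561798 ≈ 123.38 milliseconds.

123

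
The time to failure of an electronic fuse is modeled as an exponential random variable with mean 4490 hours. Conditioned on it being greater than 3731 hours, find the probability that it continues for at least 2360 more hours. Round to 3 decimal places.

0.591

The rate is λ = 1/4490 = 0.000222717 per hour.
P(X > s+t | X > s) = e^(−λ(s+t))/e^(−λs) = e^(−λt), independent of s = 3731.
P(X > 2360) = e^(−0.52561) ≈ 0.591.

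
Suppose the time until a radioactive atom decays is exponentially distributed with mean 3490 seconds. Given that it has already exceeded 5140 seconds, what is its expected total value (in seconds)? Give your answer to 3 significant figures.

8630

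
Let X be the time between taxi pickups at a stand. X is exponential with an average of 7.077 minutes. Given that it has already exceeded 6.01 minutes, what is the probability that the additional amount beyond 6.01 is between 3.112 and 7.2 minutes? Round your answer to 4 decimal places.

The rate is λ = 1/7.077 = 0.141303 per minute.
Memoryless: the residual past 6.01 is again Exp(λ).
P(3.112 < residual < 7.2) = e^(−λ·3.112) − e^(−λ·7.2) = 0.64421 − 0.36154 ≈ 0.2827.

0.2827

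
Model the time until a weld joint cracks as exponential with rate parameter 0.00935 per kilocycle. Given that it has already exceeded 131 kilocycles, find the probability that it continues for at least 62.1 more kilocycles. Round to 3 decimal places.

By the memoryless property, P(X > 131+62.1 | X > 131) = P(X > 62.1).
P(X > 62.1) = e^(−0.58064) ≈ 0.560.

0.560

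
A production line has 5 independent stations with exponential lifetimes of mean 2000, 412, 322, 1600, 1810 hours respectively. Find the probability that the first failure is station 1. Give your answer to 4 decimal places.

0.0693

Rates: λ_i = 1/mean_i → 0.0005, 0.00242718, 0.00310559, 0.000625, 0.000552486; Σλ = 0.00721026.
P(station 1 first) = λ_1/Σλ = 0.0005/0.00721026 ≈ 0.0693.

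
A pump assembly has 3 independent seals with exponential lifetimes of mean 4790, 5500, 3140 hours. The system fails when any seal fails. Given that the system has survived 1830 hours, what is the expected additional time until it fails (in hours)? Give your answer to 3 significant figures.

First-failure rate Σλ = 1/4790 + 1/5500 + 1/3140 = 0.000709058.
By memorylessness the expected residual is 1/Σλ = 1410.32 hours, regardless of the 1830 already elapsed.

1410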